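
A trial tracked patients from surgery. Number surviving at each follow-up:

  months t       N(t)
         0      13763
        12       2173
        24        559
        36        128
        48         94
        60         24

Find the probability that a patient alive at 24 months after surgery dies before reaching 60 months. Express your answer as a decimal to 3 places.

0.957

P(die before 60 | alive at 24) = 1 − N(60)/N(24) = 1 − 24/559 = (535)/559 = 0.957066.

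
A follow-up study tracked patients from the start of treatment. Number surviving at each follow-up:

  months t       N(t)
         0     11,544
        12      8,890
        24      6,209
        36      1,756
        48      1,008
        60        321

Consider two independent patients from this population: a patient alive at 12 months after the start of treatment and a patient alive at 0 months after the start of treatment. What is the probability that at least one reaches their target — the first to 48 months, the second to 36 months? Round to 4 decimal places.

p₁ = N(48)/N(12) = 1,008/8,890 = 0.113386; p₂ = N(36)/N(0) = 1,756/11,544 = 0.152114.
P(at least one) = 1 − (1−p₁)(1−p₂) = 1 − 0.886614 × 0.847886 = 0.248252.

0.2483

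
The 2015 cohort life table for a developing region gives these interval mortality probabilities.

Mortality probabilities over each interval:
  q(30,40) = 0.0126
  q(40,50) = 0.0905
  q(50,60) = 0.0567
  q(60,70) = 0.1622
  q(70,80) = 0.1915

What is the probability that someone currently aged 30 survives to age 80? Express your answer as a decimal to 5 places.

0.57381

Survival from 30 to 80 is the product of surviving each interval: (1 − 0.0126) × (1 − 0.0905) × (1 − 0.0567) × (1 − 0.1622) × (1 − 0.1915).
= 0.9874 × 0.9095 × 0.9433 × 0.8378 × 0.8085 = 0.573807.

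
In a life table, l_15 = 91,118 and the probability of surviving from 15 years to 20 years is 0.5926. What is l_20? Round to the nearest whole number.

l_20 = l_15 × p = 91,118 × 0.5926 = 53997.

53997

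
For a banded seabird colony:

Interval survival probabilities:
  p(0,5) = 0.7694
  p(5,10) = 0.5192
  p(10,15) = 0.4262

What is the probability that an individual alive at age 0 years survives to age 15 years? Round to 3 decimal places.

Chaining the interval survival probabilities: 0.7694 × 0.5192 × 0.4262.
= 0.170255.

0.170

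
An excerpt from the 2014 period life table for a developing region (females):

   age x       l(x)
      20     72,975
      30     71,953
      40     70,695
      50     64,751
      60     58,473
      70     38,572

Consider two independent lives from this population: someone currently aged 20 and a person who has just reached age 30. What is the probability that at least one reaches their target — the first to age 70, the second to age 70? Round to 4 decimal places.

0.7813

p₁ = l(70)/l(20) = 38,572/72,975 = 0.528565; p₂ = l(70)/l(30) = 38,572/71,953 = 0.536072.
P(at least one) = 1 − (1−p₁)(1−p₂) = 1 − 0.471435 × 0.463928 = 0.781288.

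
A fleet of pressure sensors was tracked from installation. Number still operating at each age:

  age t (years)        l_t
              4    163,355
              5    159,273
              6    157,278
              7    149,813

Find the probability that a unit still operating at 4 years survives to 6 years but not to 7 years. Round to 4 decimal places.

This is the probability of reaching 6 but not 7, conditional on being operational at 4: (l_6 − l_7) / l_4.
= (157,278 − 149,813) / 163,355 = 7,465 / 163,355 = 0.045698.

0.0457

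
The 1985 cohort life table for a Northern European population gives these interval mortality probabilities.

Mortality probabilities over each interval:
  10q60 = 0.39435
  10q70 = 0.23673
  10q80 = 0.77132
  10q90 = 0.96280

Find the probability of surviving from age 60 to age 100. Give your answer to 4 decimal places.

0.0039

40p60 = (1 − 0.39435) × (1 − 0.23673) × (1 − 0.77132) × (1 − 0.96280).
= 0.60565 × 0.76327 × 0.22868 × 0.03720 = 0.003933.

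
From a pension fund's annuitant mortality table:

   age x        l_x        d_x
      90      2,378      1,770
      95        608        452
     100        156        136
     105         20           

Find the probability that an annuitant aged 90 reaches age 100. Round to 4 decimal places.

0.0656

We want 10p90 = l_100/l_90.
The conditional survival probability is l_100/l_90 = 156/2,378 = 0.065601.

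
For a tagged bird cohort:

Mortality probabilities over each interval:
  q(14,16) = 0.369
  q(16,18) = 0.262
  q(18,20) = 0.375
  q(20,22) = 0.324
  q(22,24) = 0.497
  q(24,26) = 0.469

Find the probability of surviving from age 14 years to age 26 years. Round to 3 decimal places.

Chaining the interval survival probabilities: (1 − 0.369) × (1 − 0.262) × (1 − 0.375) × (1 − 0.324) × (1 − 0.497) × (1 − 0.469).
= 0.631 × 0.738 × 0.625 × 0.676 × 0.503 × 0.531 = 0.052550.

0.053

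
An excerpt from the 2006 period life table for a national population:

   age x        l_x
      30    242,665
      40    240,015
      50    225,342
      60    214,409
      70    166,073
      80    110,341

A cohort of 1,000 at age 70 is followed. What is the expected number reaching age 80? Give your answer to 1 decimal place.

The relevant probability is 110,341/166,073 = 0.664413.
Expected number = 1,000 × 0.664413 = 664.4.

664.4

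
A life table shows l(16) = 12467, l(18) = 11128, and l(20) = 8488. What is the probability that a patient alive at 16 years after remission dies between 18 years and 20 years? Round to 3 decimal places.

This is the probability of reaching 18 but not 20, conditional on being alive at 16: (l(18) − l(20)) / l(16).
= (11128 − 8488) / 12467 = 2640 / 12467 = 0.211759.

0.212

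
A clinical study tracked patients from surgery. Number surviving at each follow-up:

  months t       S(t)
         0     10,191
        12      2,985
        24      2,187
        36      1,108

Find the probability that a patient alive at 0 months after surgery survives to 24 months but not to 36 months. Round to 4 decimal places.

This is the probability of reaching 24 but not 36, conditional on being alive at 0: (S(24) − S(36)) / S(0).
= (2,187 − 1,108) / 10,191 = 1,079 / 10,191 = 0.105878.

0.1059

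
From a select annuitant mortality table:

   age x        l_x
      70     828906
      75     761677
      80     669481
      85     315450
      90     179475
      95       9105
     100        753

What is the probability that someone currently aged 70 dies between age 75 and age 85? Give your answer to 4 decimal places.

0.5383

This is the probability of reaching 75 but not 85, conditional on being alive at 70: (l_75 − l_85) / l_70.
= (761677 − 315450) / 828906 = 446227 / 828906 = 0.538332.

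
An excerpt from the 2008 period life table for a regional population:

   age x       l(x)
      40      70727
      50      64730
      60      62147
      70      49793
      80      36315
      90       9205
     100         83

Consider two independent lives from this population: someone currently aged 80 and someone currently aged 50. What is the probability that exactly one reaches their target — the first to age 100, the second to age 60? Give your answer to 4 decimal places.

0.9580

p₁ = l(100)/l(80) = 83/36315 = 0.002286; p₂ = l(60)/l(50) = 62147/64730 = 0.960096.
P(exactly one) = p₁(1−p₂) + (1−p₁)p₂ = 0.000091 + 0.957901 = 0.957992.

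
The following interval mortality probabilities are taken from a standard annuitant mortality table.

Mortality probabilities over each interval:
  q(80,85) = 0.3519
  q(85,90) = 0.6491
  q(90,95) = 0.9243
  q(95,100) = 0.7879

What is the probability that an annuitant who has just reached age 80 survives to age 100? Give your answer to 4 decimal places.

Chaining the interval survival probabilities: (1 − 0.3519) × (1 − 0.6491) × (1 − 0.9243) × (1 − 0.7879).
= 0.6481 × 0.3509 × 0.0757 × 0.2121 = 0.003651.

0.0037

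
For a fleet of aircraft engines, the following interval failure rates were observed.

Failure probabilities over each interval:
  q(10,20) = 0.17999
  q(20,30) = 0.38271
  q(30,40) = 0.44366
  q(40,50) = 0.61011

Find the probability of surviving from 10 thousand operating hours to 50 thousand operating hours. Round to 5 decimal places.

P(survive 10→50) = (1 − 0.17999) × (1 − 0.38271) × (1 − 0.44366) × (1 − 0.61011).
= 0.82001 × 0.61729 × 0.55634 × 0.38989 = 0.109797.

0.10980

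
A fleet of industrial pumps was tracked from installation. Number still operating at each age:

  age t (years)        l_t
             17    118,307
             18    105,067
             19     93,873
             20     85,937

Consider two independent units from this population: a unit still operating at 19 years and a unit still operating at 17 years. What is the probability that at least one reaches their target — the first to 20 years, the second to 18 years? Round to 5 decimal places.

p₁ = l_20/l_19 = 85,937/93,873 = 0.915460; p₂ = l_18/l_17 = 105,067/118,307 = 0.888088.
P(at least one) = 1 − (1−p₁)(1−p₂) = 1 − 0.084540 × 0.111912 = 0.990539.

0.99054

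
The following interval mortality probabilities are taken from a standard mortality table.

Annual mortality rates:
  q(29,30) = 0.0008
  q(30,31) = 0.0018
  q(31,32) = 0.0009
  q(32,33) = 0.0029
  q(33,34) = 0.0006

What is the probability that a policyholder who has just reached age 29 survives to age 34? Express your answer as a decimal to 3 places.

Chaining the interval survival probabilities: (1 − 0.0008) × (1 − 0.0018) × (1 − 0.0009) × (1 − 0.0029) × (1 − 0.0006).
= 0.9992 × 0.9982 × 0.9991 × 0.9971 × 0.9994 = 0.993018.

0.993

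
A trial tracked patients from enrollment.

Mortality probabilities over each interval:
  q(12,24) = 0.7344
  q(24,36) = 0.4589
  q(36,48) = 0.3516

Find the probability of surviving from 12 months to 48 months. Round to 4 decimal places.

Chaining the interval survival probabilities: (1 − 0.7344) × (1 − 0.4589) × (1 − 0.3516).
= 0.2656 × 0.5411 × 0.6484 = 0.093186.

0.0932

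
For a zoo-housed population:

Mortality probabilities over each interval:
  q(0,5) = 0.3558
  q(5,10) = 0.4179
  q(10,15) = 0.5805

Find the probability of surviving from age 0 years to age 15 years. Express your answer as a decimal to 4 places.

Chaining the interval survival probabilities: (1 − 0.3558) × (1 − 0.4179) × (1 − 0.5805).
= 0.6442 × 0.5821 × 0.4195 = 0.157308.

0.1573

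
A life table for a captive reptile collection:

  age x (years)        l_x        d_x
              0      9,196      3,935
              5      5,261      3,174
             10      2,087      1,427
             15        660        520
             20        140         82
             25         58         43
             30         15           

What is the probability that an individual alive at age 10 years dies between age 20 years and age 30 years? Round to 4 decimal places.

0.0599

This is the probability of reaching 20 but not 30, conditional on being alive at 10: (l_20 − l_30) / l_10.
= (140 − 15) / 2,087 = 125 / 2,087 = 0.059895.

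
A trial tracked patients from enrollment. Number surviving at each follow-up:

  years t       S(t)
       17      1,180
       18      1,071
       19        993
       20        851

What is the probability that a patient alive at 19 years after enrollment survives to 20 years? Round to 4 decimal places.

0.8570

The conditional survival probability is S(20)/S(19) = 851/993 = 0.856999.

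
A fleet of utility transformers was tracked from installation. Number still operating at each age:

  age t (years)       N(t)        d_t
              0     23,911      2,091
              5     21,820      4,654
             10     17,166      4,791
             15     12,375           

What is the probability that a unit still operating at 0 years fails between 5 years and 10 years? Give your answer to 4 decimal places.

0.1946

This is the probability of reaching 5 but not 10, conditional on being operational at 0: (N(5) − N(10)) / N(0).
= (21,820 − 17,166) / 23,911 = 4,654 / 23,911 = 0.194638.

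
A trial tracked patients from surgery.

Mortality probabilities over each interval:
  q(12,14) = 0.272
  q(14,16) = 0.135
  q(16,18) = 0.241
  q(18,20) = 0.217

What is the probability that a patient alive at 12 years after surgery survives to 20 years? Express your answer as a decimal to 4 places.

0.3742

Survival from 12 to 20 is the product of surviving each interval: (1 − 0.272) × (1 − 0.135) × (1 − 0.241) × (1 − 0.217).
= 0.728 × 0.865 × 0.759 × 0.783 = 0.374241.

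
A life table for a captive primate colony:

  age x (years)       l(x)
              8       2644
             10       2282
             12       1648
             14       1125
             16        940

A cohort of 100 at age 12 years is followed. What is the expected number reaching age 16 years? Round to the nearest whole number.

The relevant probability is 940/1648 = 0.570388.
Expected number = 100 × 0.570388 = 57.

57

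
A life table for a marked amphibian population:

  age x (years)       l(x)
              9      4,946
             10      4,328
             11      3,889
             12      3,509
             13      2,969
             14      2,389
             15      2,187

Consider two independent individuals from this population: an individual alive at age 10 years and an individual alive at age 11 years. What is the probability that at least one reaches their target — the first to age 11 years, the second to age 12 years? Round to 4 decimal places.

0.9901

p₁ = l(11)/l(10) = 3,889/4,328 = 0.898567; p₂ = l(12)/l(11) = 3,509/3,889 = 0.902289.
P(at least one) = 1 − (1−p₁)(1−p₂) = 1 − 0.101433 × 0.097711 = 0.990089.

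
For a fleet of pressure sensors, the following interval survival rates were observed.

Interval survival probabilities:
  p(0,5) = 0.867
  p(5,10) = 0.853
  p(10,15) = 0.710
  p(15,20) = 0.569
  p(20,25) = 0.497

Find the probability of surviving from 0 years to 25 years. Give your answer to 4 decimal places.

0.1485

Survival from 0 to 25 is the product of surviving each interval: 0.867 × 0.853 × 0.710 × 0.569 × 0.497.
= 0.148489.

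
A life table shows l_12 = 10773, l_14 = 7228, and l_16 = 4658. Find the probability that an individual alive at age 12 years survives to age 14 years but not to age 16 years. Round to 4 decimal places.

This is the probability of reaching 14 but not 16, conditional on being alive at 12: (l_14 − l_16) / l_12.
= (7228 − 4658) / 10773 = 2570 / 10773 = 0.238559.

0.2386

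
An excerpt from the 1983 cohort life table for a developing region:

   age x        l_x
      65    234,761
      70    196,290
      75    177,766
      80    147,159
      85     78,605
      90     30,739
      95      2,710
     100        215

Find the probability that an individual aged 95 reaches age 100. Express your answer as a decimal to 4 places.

We want 5p95 = l_100/l_95.
The conditional survival probability is l_100/l_95 = 215/2,710 = 0.079336.

0.0793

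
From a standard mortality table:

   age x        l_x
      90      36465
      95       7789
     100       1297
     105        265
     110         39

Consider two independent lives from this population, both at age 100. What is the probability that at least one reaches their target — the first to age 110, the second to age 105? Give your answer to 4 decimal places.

0.2282

p₁ = l_110/l_100 = 39/1297 = 0.030069; p₂ = l_105/l_100 = 265/1297 = 0.204318.
P(at least one) = 1 − (1−p₁)(1−p₂) = 1 − 0.969931 × 0.795682 = 0.228243.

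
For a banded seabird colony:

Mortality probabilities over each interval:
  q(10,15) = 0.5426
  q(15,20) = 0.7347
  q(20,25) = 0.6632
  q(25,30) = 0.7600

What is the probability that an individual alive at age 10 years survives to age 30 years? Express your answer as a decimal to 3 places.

0.010

The overall survival probability is (1 − 0.5426) × (1 − 0.7347) × (1 − 0.6632) × (1 − 0.7600).
= 0.4574 × 0.2653 × 0.3368 × 0.2400 = 0.009809.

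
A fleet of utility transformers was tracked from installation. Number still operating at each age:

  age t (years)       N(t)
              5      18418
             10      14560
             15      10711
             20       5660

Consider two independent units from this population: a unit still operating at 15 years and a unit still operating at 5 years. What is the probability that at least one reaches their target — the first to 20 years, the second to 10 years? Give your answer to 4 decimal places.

p₁ = N(20)/N(15) = 5660/10711 = 0.528429; p₂ = N(10)/N(5) = 14560/18418 = 0.790531.
P(at least one) = 1 − (1−p₁)(1−p₂) = 1 − 0.471571 × 0.209469 = 0.901220.

0.9012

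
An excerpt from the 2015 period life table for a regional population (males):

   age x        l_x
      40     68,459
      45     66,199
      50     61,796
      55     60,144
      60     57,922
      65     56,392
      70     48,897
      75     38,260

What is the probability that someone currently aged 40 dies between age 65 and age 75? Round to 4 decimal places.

We want 25|10q40 = (l_65 − l_75)/l_40.
This is the probability of reaching 65 but not 75, conditional on being alive at 40: (l_65 − l_75) / l_40.
= (56,392 − 38,260) / 68,459 = 18,132 / 68,459 = 0.264859.

0.2649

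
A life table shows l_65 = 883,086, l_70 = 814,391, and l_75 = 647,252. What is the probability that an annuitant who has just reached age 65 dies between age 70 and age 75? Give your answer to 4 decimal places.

0.1893

We want 5|5q65 = (l_70 − l_75)/l_65.
This is the probability of reaching 70 but not 75, conditional on being alive at 65: (l_70 − l_75) / l_65.
= (814,391 − 647,252) / 883,086 = 167,139 / 883,086 = 0.189267.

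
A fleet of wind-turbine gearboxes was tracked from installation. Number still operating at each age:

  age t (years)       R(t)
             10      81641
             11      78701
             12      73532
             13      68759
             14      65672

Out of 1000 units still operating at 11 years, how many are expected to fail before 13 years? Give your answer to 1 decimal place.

The relevant probability is 1 − 68759/78701 = 0.126326.
Expected number = 1000 × 0.126326 = 126.3.

126.3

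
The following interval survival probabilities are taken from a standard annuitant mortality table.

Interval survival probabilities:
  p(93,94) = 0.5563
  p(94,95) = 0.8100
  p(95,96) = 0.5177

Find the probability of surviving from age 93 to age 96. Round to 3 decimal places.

0.233

P(survive 93→96) = 0.5563 × 0.8100 × 0.5177.
= 0.233277.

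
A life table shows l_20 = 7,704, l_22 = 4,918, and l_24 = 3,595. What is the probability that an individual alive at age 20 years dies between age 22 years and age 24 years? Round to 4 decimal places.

0.1717

This is the probability of reaching 22 but not 24, conditional on being alive at 20: (l_22 − l_24) / l_20.
= (4,918 − 3,595) / 7,704 = 1,323 / 7,704 = 0.171729.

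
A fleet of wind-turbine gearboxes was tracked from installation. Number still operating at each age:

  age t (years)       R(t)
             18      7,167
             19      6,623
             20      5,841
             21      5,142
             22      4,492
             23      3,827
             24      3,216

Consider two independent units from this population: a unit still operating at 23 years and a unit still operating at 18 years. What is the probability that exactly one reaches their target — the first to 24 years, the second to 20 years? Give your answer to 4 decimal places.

0.2856

p₁ = R(24)/R(23) = 3,216/3,827 = 0.840345; p₂ = R(20)/R(18) = 5,841/7,167 = 0.814985.
P(exactly one) = p₁(1−p₂) + (1−p₁)p₂ = 0.155476 + 0.130116 = 0.285593.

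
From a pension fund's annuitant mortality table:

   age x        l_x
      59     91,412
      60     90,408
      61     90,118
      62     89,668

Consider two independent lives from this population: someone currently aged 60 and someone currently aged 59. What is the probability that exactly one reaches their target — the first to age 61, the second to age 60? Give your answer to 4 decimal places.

p₁ = l_61/l_60 = 90,118/90,408 = 0.996792; p₂ = l_60/l_59 = 90,408/91,412 = 0.989017.
P(exactly one) = p₁(1−p₂) + (1−p₁)p₂ = 0.010948 + 0.003173 = 0.014121.

0.0141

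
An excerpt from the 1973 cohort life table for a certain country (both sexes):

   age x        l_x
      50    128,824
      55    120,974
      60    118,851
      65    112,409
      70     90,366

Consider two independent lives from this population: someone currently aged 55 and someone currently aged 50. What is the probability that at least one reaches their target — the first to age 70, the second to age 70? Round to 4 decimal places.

p₁ = l_70/l_55 = 90,366/120,974 = 0.746987; p₂ = l_70/l_50 = 90,366/128,824 = 0.701469.
P(at least one) = 1 − (1−p₁)(1−p₂) = 1 − 0.253013 × 0.298531 = 0.924468.

0.9245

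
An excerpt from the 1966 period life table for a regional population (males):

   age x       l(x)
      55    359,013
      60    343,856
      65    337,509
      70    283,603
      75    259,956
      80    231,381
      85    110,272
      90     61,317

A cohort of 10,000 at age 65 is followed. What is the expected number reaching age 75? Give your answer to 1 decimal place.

7702.2

The relevant probability is 259,956/337,509 = 0.770219.
Expected number = 10,000 × 0.770219 = 7702.2.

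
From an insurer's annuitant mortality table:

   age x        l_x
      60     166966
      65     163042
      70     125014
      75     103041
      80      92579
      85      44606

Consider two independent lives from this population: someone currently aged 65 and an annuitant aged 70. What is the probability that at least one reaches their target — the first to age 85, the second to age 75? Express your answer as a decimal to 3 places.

0.872

p₁ = l_85/l_65 = 44606/163042 = 0.273586; p₂ = l_75/l_70 = 103041/125014 = 0.824236.
P(at least one) = 1 − (1−p₁)(1−p₂) = 1 − 0.726414 × 0.175764 = 0.872323.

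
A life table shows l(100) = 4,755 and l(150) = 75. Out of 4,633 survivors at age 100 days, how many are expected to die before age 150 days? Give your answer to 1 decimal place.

4559.9

The relevant probability is 1 − 75/4,755 = 0.984227.
Expected number = 4,633 × 0.984227 = 4559.9.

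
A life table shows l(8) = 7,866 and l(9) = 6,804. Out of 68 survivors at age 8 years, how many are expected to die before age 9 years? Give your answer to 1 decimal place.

9.2

The relevant probability is 1 − 6,804/7,866 = 0.135011.
Expected number = 68 × 0.135011 = 9.2.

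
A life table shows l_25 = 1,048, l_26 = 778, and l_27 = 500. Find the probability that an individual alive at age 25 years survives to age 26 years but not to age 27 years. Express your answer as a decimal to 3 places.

This is the probability of reaching 26 but not 27, conditional on being alive at 25: (l_26 − l_27) / l_25.
= (778 − 500) / 1,048 = 278 / 1,048 = 0.265267.

0.265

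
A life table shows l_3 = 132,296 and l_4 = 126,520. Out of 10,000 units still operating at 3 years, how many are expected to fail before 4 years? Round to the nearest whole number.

437

The relevant probability is 1 − 126,520/132,296 = 0.043660.
Expected number = 10,000 × 0.043660 = 437.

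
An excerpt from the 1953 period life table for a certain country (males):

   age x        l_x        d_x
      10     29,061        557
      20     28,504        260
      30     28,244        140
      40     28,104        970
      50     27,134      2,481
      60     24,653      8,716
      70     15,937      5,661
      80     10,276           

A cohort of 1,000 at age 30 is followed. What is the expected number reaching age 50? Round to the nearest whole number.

The relevant probability is 27,134/28,244 = 0.960700.
Expected number = 1,000 × 0.960700 = 961.

961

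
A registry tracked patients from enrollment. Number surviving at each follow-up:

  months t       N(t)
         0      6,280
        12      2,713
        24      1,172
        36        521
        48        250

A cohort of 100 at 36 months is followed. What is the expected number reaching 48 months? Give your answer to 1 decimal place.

48.0

The relevant probability is 250/521 = 0.479846.
Expected number = 100 × 0.479846 = 48.0.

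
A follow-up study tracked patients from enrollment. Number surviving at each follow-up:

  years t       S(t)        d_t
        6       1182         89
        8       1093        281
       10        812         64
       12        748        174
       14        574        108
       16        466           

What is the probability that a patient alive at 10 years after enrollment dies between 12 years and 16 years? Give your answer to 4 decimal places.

0.3473

This is the probability of reaching 12 but not 16, conditional on being alive at 10: (S(12) − S(16)) / S(10).
= (748 − 466) / 812 = 282 / 812 = 0.347291.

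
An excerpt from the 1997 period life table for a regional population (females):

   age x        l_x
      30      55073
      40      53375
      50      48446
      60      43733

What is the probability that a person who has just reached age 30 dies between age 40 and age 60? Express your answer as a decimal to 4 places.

This is the probability of reaching 40 but not 60, conditional on being alive at 30: (l_40 − l_60) / l_30.
= (53375 − 43733) / 55073 = 9642 / 55073 = 0.175077.

0.1751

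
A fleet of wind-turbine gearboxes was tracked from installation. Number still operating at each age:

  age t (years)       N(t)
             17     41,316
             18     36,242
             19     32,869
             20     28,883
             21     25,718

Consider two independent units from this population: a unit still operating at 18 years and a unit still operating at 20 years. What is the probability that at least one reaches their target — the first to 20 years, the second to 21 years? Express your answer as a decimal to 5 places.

0.97775

p₁ = N(20)/N(18) = 28,883/36,242 = 0.796948; p₂ = N(21)/N(20) = 25,718/28,883 = 0.890420.
P(at least one) = 1 − (1−p₁)(1−p₂) = 1 − 0.203052 × 0.109580 = 0.977750.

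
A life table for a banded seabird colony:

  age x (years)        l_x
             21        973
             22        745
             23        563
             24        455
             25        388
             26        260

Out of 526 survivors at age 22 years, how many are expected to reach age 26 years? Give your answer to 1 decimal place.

The relevant probability is 260/745 = 0.348993.
Expected number = 526 × 0.348993 = 183.6.

183.6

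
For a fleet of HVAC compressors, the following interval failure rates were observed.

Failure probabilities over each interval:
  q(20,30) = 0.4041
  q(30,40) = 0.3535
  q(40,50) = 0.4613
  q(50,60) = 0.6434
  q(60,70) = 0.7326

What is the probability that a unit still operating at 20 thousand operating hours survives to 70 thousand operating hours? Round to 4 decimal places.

0.0198

P(survive 20→70) = (1 − 0.4041) × (1 − 0.3535) × (1 − 0.4613) × (1 − 0.6434) × (1 − 0.7326).
= 0.5959 × 0.6465 × 0.5387 × 0.3566 × 0.2674 = 0.019789.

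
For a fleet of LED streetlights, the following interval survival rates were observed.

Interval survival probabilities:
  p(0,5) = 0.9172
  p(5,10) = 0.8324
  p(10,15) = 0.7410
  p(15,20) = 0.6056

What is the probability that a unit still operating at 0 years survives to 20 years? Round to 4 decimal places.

0.3426

The overall survival probability is 0.9172 × 0.8324 × 0.7410 × 0.6056.
= 0.342610.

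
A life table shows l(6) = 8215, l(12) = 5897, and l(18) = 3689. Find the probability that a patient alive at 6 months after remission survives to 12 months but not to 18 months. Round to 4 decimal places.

This is the probability of reaching 12 but not 18, conditional on being alive at 6: (l(12) − l(18)) / l(6).
= (5897 − 3689) / 8215 = 2208 / 8215 = 0.268777.

0.2688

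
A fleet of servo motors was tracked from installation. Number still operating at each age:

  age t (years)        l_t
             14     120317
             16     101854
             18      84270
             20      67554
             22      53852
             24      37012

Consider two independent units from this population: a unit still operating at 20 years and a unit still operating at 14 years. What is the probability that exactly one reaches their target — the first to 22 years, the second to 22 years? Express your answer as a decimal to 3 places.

0.531

p₁ = l_22/l_20 = 53852/67554 = 0.797170; p₂ = l_22/l_14 = 53852/120317 = 0.447584.
P(exactly one) = p₁(1−p₂) + (1−p₁)p₂ = 0.440369 + 0.090783 = 0.531153.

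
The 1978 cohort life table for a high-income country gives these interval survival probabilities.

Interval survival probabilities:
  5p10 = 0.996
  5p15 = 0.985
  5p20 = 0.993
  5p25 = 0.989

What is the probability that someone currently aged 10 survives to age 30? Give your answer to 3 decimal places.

0.963

The overall survival probability is 0.996 × 0.985 × 0.993 × 0.989.
= 0.963476.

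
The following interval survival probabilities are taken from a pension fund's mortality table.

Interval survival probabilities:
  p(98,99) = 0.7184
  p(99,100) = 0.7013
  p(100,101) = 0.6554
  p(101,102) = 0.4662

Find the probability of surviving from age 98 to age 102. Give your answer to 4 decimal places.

0.1539

Chaining the interval survival probabilities: 0.7184 × 0.7013 × 0.6554 × 0.4662.
= 0.153939.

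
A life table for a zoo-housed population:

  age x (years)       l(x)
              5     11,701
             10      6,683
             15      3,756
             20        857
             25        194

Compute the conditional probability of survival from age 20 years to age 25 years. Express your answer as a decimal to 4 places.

0.2264

The conditional survival probability is l(25)/l(20) = 194/857 = 0.226371.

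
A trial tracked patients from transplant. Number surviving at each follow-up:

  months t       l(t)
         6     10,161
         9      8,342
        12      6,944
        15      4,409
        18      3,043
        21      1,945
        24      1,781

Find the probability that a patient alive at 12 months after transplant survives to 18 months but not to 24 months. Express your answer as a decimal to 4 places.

0.1817

This is the probability of reaching 18 but not 24, conditional on being alive at 12: (l(18) − l(24)) / l(12).
= (3,043 − 1,781) / 6,944 = 1,262 / 6,944 = 0.181740.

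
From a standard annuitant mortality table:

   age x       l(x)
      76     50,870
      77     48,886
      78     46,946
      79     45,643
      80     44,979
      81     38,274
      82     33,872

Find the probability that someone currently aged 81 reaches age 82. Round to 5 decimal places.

The conditional survival probability is l(82)/l(81) = 33,872/38,274 = 0.884987.

0.88499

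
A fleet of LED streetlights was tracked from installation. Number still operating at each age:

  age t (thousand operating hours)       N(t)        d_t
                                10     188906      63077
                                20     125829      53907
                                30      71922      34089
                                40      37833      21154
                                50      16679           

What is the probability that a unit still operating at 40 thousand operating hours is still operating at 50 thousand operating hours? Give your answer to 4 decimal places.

The conditional survival probability is N(50)/N(40) = 16679/37833 = 0.440859.

0.4409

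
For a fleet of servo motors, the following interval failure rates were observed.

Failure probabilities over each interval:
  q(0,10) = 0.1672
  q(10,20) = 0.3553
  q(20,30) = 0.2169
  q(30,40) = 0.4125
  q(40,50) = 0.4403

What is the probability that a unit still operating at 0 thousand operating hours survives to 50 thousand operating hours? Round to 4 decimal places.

Survival from 0 to 50 is the product of surviving each interval: (1 − 0.1672) × (1 − 0.3553) × (1 − 0.2169) × (1 − 0.4125) × (1 − 0.4403).
= 0.8328 × 0.6447 × 0.7831 × 0.5875 × 0.5597 = 0.138254.

0.1383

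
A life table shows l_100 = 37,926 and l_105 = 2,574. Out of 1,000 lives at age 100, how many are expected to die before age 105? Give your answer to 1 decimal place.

932.1

The relevant probability is 1 − 2,574/37,926 = 0.932131.
Expected number = 1,000 × 0.932131 = 932.1.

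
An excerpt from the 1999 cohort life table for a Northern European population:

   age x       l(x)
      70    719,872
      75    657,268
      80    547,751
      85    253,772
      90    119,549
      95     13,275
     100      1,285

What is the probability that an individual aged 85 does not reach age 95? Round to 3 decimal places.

P(die before 95 | alive at 85) = 1 − l(95)/l(85) = 1 − 13,275/253,772 = (240,497)/253,772 = 0.947689.

0.948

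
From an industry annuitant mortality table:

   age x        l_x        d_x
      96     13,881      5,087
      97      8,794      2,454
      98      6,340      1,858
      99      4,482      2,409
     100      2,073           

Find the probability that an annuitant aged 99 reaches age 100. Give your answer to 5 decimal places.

The conditional survival probability is l_100/l_99 = 2,073/4,482 = 0.462517.

0.46252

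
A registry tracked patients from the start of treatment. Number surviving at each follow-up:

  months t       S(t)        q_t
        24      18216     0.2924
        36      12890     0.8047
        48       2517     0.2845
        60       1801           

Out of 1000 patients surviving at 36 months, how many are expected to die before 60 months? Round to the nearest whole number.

The relevant probability is 1 − 1801/12890 = 0.860279.
Expected number = 1000 × 0.860279 = 860.

860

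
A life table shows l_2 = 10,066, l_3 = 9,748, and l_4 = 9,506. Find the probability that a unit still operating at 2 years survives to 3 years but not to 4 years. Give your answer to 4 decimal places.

0.0240

This is the probability of reaching 3 but not 4, conditional on being operational at 2: (l_3 − l_4) / l_2.
= (9,748 − 9,506) / 10,066 = 242 / 10,066 = 0.024041.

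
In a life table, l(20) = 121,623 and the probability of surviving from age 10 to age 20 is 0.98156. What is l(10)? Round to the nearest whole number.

l(10) = l(20) / p = 121,623 / 0.98156 = 123908.

123908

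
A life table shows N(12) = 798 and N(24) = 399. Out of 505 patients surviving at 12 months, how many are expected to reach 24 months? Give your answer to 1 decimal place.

The relevant probability is 399/798 = 0.500000.
Expected number = 505 × 0.500000 = 252.5.

252.5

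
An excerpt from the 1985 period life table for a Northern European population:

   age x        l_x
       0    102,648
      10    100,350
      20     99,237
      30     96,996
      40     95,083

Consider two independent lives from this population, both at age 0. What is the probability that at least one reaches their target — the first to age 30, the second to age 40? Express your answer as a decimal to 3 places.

p₁ = l_30/l_0 = 96,996/102,648 = 0.944938; p₂ = l_40/l_0 = 95,083/102,648 = 0.926302.
P(at least one) = 1 − (1−p₁)(1−p₂) = 1 − 0.055062 × 0.073698 = 0.995942.

0.996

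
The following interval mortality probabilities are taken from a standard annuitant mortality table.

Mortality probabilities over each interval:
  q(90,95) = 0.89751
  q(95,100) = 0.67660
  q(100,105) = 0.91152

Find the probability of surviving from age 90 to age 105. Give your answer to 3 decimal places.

0.003

Chaining the interval survival probabilities: (1 − 0.89751) × (1 − 0.67660) × (1 − 0.91152).
= 0.10249 × 0.32340 × 0.08848 = 0.002933.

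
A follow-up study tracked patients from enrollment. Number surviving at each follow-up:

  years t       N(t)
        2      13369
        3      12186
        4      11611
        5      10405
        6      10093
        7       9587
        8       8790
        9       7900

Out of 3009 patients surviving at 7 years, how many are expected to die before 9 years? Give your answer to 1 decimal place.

The relevant probability is 1 − 7900/9587 = 0.175967.
Expected number = 3009 × 0.175967 = 529.5.

529.5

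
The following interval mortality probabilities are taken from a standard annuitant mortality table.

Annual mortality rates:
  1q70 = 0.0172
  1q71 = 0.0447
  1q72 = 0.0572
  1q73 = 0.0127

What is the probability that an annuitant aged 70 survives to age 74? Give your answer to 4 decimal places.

0.8739

Survival from 70 to 74 is the product of surviving each interval: (1 − 0.0172) × (1 − 0.0447) × (1 − 0.0572) × (1 − 0.0127).
= 0.9828 × 0.9553 × 0.9428 × 0.9873 = 0.873924.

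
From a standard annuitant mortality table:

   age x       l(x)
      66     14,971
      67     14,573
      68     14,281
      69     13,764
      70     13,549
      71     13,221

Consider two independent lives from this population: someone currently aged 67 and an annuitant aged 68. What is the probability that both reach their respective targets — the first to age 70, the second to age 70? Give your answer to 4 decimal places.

p₁ = l(70)/l(67) = 13,549/14,573 = 0.929733; p₂ = l(70)/l(68) = 13,549/14,281 = 0.948743.
P(both) = p₁ × p₂ = 0.929733 × 0.948743 = 0.882078.

0.8821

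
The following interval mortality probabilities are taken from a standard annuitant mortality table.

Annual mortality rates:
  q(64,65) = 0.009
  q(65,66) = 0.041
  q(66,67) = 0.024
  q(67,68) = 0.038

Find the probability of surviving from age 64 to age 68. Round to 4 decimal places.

0.8923

The overall survival probability is (1 − 0.009) × (1 − 0.041) × (1 − 0.024) × (1 − 0.038).
= 0.991 × 0.959 × 0.976 × 0.962 = 0.892313.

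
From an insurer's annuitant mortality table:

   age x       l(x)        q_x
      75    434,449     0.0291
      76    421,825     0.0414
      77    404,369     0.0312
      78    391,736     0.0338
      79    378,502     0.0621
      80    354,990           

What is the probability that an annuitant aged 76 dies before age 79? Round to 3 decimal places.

P(die before 79 | alive at 76) = 1 − l(79)/l(76) = 1 − 378,502/421,825 = (43,323)/421,825 = 0.102704.

0.103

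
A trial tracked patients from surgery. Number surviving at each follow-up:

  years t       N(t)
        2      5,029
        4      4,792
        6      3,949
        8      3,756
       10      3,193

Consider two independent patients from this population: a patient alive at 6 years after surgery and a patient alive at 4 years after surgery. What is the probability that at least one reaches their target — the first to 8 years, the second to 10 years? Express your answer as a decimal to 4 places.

0.9837

p₁ = N(8)/N(6) = 3,756/3,949 = 0.951127; p₂ = N(10)/N(4) = 3,193/4,792 = 0.666319.
P(at least one) = 1 − (1−p₁)(1−p₂) = 1 − 0.048873 × 0.333681 = 0.983692.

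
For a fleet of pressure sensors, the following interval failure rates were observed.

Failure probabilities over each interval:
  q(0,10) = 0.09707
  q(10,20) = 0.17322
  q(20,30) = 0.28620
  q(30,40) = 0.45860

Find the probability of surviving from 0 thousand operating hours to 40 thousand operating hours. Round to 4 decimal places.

0.2885

The overall survival probability is (1 − 0.09707) × (1 − 0.17322) × (1 − 0.28620) × (1 − 0.45860).
= 0.90293 × 0.82678 × 0.71380 × 0.54140 = 0.288495.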